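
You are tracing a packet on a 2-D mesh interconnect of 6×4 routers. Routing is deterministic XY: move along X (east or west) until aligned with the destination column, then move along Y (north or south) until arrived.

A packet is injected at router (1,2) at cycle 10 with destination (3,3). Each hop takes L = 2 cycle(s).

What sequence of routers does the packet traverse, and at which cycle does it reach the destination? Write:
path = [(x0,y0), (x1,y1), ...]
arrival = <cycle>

path = [(1,2), (2,2), (3,2), (3,3)]
arrival = 16

t=10: at (1,2)
t=12: at (2,2) after E
t=14: at (3,2) after E
t=16: at (3,3) after N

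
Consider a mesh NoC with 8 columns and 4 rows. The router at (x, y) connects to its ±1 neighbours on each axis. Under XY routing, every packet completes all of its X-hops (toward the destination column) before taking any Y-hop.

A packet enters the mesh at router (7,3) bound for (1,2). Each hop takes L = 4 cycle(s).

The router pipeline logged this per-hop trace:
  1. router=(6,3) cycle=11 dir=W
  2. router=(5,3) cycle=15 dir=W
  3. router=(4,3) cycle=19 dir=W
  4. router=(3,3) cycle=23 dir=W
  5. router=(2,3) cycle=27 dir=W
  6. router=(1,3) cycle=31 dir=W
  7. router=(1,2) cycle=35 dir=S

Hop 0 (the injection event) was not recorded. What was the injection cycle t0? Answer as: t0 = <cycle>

At hop 1 the cycle is 11; in general cyc_k = t0 + kL.
So t0 = 11 − 1·4 = 7.

t0 = 7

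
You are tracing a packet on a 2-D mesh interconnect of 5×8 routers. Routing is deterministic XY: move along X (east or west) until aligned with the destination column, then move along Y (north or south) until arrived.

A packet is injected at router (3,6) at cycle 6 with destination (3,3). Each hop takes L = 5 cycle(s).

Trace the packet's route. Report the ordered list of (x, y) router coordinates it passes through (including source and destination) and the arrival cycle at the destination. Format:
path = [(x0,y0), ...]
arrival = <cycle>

path = [(3,6), (3,5), (3,4), (3,3)]
arrival = 21

[0] x=3 y=6 t=6
[1] x=3 y=5 t=11 →S
[2] x=3 y=4 t=16 →S
[3] x=3 y=3 t=21 →S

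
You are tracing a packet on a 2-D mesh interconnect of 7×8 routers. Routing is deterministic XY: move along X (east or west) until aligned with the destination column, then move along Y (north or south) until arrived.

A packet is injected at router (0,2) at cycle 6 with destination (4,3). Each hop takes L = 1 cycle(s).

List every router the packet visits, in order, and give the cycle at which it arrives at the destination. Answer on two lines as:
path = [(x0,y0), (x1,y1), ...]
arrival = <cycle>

hop 0: (0,2) @ cyc 6
hop 1: (1,2) @ cyc 7  [E]
hop 2: (2,2) @ cyc 8  [E]
hop 3: (3,2) @ cyc 9  [E]
hop 4: (4,2) @ cyc 10  [E]
hop 5: (4,3) @ cyc 11  [N]

path = [(0,2), (1,2), (2,2), (3,2), (4,2), (4,3)]
arrival = 11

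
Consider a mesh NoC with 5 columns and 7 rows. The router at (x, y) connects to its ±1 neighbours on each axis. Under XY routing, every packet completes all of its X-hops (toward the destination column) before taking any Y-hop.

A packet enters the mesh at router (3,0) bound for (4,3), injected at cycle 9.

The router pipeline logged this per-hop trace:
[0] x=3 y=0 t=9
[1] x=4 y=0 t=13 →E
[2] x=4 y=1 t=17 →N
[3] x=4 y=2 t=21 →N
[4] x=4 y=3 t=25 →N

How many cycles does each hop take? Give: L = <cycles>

Between hops 0 and 1 the cycle counter advances 13 − 9 = 4.
That increment is L by definition: L = 4.

L = 4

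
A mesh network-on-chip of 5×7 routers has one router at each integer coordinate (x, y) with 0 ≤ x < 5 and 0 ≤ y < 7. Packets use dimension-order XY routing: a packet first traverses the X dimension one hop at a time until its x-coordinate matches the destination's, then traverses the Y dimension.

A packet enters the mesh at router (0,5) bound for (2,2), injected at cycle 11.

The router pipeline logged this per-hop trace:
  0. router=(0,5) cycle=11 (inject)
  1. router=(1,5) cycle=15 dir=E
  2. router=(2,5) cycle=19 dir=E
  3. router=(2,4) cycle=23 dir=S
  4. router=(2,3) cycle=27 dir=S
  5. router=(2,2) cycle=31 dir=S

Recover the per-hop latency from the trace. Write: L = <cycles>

L = 4

From hop 0 (11) to hop 1 (15): +4 cycles.
That increment is L by definition: L = 4.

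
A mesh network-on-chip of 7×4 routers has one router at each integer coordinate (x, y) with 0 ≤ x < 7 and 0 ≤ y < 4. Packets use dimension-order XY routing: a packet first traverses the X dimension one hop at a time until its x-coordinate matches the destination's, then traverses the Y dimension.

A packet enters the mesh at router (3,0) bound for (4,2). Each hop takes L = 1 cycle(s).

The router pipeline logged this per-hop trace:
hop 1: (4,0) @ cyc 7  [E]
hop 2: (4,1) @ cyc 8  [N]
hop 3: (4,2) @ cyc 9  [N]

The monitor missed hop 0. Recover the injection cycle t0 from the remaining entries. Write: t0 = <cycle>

t0 = 6

Hop 1 reached at cycle 7; hop k is at t0 + k·L.
t0 = cyc[1] − L = 7 − 1 = 6.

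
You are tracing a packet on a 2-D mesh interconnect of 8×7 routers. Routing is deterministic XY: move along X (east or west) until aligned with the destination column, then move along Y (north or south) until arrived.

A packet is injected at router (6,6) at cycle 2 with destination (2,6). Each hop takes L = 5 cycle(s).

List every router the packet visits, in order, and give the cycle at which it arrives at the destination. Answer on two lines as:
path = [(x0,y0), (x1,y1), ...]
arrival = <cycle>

src (6,6)  cyc=2
W→(5,6)  cyc=7
W→(4,6)  cyc=12
W→(3,6)  cyc=17
W→(2,6)  cyc=22

path = [(6,6), (5,6), (4,6), (3,6), (2,6)]
arrival = 22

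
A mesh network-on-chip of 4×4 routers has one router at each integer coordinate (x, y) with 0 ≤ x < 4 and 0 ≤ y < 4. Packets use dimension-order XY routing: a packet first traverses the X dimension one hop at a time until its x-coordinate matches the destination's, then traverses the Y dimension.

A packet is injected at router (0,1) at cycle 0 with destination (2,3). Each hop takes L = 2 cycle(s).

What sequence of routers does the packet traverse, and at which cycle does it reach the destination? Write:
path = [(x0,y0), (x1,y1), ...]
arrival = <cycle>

path = [(0,1), (1,1), (2,1), (2,2), (2,3)]
arrival = 8

[0] x=0 y=1 t=0
[1] x=1 y=1 t=2 →E
[2] x=2 y=1 t=4 →E
[3] x=2 y=2 t=6 →N
[4] x=2 y=3 t=8 →N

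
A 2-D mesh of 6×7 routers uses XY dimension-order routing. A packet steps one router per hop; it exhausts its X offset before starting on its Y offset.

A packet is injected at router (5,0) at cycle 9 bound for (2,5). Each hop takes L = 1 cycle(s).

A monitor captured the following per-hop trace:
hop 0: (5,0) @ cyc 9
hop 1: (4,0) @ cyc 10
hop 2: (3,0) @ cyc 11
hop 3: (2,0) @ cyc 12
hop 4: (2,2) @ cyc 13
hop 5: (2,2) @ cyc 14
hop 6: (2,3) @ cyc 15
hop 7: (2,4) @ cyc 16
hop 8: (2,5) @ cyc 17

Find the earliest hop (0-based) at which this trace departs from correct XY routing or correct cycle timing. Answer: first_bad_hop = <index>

check 1→ d=(-1,0) cyc+1: ok
check 2→ d=(-1,0) cyc+1: ok
check 3→ d=(-1,0) cyc+1: ok
check 4→ d=(0,2) cyc+1: BAD: non-unit step

first_bad_hop = 4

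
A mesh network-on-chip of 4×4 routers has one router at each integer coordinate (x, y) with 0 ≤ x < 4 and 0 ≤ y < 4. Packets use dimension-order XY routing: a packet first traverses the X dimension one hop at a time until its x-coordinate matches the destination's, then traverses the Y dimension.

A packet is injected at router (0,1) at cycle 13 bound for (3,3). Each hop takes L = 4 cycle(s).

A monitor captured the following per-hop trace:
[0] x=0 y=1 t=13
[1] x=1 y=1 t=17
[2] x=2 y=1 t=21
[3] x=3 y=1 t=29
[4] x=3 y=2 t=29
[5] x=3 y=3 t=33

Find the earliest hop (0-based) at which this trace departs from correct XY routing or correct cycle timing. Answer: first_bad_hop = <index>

[1] (+1,+0) / 4c ⇒ ok
[2] (+1,+0) / 4c ⇒ ok
[3] (+1,+0) / 8c ⇒ BAD: Δcyc=8≠L

first_bad_hop = 3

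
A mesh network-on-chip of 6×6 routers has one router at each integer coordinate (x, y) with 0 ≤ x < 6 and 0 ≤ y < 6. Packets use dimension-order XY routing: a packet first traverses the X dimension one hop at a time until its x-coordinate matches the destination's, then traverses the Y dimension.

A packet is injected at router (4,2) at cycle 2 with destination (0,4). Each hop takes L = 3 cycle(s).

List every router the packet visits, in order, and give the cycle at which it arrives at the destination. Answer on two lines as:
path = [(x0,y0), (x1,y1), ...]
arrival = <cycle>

  0. router=(4,2) cycle=2 (inject)
  1. router=(3,2) cycle=5 dir=W
  2. router=(2,2) cycle=8 dir=W
  3. router=(1,2) cycle=11 dir=W
  4. router=(0,2) cycle=14 dir=W
  5. router=(0,3) cycle=17 dir=N
  6. router=(0,4) cycle=20 dir=N

path = [(4,2), (3,2), (2,2), (1,2), (0,2), (0,3), (0,4)]
arrival = 20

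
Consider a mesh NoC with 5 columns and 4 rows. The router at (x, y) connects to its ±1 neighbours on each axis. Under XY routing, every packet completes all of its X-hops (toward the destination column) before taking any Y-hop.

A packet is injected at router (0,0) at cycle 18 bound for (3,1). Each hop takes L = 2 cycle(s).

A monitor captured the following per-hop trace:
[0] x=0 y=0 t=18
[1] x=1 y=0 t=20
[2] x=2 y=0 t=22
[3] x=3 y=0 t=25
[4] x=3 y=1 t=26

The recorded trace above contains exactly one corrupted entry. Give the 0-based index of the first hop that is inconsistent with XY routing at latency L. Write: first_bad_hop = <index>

hop 1: step (+1,+0), +2 cyc — ok
hop 2: step (+1,+0), +2 cyc — ok
hop 3: step (+1,+0), +3 cyc — BAD: Δcyc=3≠L

first_bad_hop = 3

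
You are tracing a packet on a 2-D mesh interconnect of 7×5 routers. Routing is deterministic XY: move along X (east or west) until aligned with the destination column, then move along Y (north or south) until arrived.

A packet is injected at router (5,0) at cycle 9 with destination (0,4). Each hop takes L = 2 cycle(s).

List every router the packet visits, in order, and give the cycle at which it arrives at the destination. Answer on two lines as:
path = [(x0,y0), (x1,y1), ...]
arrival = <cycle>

  0. router=(5,0) cycle=9 (inject)
  1. router=(4,0) cycle=11 dir=W
  2. router=(3,0) cycle=13 dir=W
  3. router=(2,0) cycle=15 dir=W
  4. router=(1,0) cycle=17 dir=W
  5. router=(0,0) cycle=19 dir=W
  6. router=(0,1) cycle=21 dir=N
  7. router=(0,2) cycle=23 dir=N
  8. router=(0,3) cycle=25 dir=N
  9. router=(0,4) cycle=27 dir=N

path = [(5,0), (4,0), (3,0), (2,0), (1,0), (0,0), (0,1), (0,2), (0,3), (0,4)]
arrival = 27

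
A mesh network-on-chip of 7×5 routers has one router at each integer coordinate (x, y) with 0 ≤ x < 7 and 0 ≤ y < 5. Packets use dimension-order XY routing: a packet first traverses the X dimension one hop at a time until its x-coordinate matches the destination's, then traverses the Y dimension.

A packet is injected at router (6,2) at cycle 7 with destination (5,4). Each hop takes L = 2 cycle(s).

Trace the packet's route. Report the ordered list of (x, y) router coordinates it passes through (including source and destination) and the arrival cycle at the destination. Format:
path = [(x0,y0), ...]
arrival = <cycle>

path = [(6,2), (5,2), (5,3), (5,4)]
arrival = 13

[0] x=6 y=2 t=7
[1] x=5 y=2 t=9 →W
[2] x=5 y=3 t=11 →N
[3] x=5 y=4 t=13 →N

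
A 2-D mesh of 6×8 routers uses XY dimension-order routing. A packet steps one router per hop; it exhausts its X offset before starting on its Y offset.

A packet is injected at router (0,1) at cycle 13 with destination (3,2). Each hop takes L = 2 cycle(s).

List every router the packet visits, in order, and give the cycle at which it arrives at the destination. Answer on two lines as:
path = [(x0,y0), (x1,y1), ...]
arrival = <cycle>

#0 — 0,1 | c13
#1 — 1,1 | c15 | E
#2 — 2,1 | c17 | E
#3 — 3,1 | c19 | E
#4 — 3,2 | c21 | N

path = [(0,1), (1,1), (2,1), (3,1), (3,2)]
arrival = 21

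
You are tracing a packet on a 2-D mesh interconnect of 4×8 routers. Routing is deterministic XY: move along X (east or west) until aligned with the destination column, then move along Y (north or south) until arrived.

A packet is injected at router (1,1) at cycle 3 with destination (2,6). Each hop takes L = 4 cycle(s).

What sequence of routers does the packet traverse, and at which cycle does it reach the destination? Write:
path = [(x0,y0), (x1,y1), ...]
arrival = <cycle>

hop 0: (1,1) @ cyc 3
hop 1: (2,1) @ cyc 7  [E]
hop 2: (2,2) @ cyc 11  [N]
hop 3: (2,3) @ cyc 15  [N]
hop 4: (2,4) @ cyc 19  [N]
hop 5: (2,5) @ cyc 23  [N]
hop 6: (2,6) @ cyc 27  [N]

path = [(1,1), (2,1), (2,2), (2,3), (2,4), (2,5), (2,6)]
arrival = 27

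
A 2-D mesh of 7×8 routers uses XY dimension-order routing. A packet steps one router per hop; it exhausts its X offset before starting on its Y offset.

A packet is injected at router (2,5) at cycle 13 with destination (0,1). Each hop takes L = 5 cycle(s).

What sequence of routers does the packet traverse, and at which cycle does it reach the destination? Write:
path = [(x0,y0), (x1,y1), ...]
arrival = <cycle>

path = [(2,5), (1,5), (0,5), (0,4), (0,3), (0,2), (0,1)]
arrival = 43

t=13: at (2,5)
t=18: at (1,5) after W
t=23: at (0,5) after W
t=28: at (0,4) after S
t=33: at (0,3) after S
t=38: at (0,2) after S
t=43: at (0,1) after S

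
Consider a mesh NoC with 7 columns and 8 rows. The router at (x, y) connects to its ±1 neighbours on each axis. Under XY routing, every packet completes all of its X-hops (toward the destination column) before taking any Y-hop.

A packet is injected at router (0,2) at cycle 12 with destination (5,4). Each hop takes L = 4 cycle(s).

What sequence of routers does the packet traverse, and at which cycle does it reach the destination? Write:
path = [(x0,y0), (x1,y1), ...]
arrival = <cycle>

t=12: at (0,2)
t=16: at (1,2) after E
t=20: at (2,2) after E
t=24: at (3,2) after E
t=28: at (4,2) after E
t=32: at (5,2) after E
t=36: at (5,3) after N
t=40: at (5,4) after N

path = [(0,2), (1,2), (2,2), (3,2), (4,2), (5,2), (5,3), (5,4)]
arrival = 40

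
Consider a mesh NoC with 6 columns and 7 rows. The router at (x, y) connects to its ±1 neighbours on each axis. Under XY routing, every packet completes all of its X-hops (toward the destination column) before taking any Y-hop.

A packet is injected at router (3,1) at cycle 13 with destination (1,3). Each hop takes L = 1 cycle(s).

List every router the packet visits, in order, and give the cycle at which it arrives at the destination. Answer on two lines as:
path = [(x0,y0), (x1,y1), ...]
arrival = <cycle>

path = [(3,1), (2,1), (1,1), (1,2), (1,3)]
arrival = 17

hop 0: (3,1) @ cyc 13
hop 1: (2,1) @ cyc 14  [W]
hop 2: (1,1) @ cyc 15  [W]
hop 3: (1,2) @ cyc 16  [N]
hop 4: (1,3) @ cyc 17  [N]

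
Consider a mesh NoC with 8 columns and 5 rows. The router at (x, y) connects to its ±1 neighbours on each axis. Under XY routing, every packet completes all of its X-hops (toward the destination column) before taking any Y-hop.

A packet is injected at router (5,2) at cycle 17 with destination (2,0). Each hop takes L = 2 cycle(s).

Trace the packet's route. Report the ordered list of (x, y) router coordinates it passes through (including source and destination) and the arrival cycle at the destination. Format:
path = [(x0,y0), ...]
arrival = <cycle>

  0. router=(5,2) cycle=17 (inject)
  1. router=(4,2) cycle=19 dir=W
  2. router=(3,2) cycle=21 dir=W
  3. router=(2,2) cycle=23 dir=W
  4. router=(2,1) cycle=25 dir=S
  5. router=(2,0) cycle=27 dir=S

path = [(5,2), (4,2), (3,2), (2,2), (2,1), (2,0)]
arrival = 27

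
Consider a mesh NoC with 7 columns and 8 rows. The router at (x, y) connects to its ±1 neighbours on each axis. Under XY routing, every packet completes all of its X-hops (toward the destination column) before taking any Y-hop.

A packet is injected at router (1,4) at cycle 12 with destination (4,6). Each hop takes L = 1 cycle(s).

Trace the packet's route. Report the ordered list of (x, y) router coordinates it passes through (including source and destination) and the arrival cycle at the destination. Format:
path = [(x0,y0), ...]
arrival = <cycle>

path = [(1,4), (2,4), (3,4), (4,4), (4,5), (4,6)]
arrival = 17

hop 0: (1,4) @ cyc 12
hop 1: (2,4) @ cyc 13  [E]
hop 2: (3,4) @ cyc 14  [E]
hop 3: (4,4) @ cyc 15  [E]
hop 4: (4,5) @ cyc 16  [N]
hop 5: (4,6) @ cyc 17  [N]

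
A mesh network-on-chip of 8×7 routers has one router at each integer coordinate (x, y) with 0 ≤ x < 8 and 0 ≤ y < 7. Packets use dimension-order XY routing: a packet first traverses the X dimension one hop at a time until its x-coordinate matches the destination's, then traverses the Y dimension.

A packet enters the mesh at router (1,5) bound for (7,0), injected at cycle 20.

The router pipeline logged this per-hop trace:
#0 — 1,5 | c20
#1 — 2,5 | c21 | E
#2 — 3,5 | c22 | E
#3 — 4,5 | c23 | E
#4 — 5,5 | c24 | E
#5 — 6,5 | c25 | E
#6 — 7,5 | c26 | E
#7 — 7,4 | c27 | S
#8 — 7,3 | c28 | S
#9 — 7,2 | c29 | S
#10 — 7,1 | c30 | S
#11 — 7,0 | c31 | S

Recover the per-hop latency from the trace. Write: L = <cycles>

Δcyc across hop 0→1: 21 − 20 = 1.
Each hop adds L, hence L = 1.

L = 1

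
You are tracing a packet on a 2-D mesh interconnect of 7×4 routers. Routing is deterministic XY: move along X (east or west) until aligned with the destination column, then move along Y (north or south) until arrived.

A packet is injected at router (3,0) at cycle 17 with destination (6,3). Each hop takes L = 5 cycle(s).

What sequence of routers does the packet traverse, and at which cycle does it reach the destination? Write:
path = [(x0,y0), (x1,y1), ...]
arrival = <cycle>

src (3,0)  cyc=17
E→(4,0)  cyc=22
E→(5,0)  cyc=27
E→(6,0)  cyc=32
N→(6,1)  cyc=37
N→(6,2)  cyc=42
N→(6,3)  cyc=47

path = [(3,0), (4,0), (5,0), (6,0), (6,1), (6,2), (6,3)]
arrival = 47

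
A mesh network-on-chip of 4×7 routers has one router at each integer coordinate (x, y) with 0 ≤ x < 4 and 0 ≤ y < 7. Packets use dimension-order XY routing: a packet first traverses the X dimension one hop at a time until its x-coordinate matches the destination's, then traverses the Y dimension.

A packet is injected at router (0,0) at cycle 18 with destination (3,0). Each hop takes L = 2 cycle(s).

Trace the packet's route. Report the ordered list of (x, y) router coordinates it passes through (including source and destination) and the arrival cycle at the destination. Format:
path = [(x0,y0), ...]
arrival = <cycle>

path = [(0,0), (1,0), (2,0), (3,0)]
arrival = 24

#0 — 0,0 | c18
#1 — 1,0 | c20 | E
#2 — 2,0 | c22 | E
#3 — 3,0 | c24 | E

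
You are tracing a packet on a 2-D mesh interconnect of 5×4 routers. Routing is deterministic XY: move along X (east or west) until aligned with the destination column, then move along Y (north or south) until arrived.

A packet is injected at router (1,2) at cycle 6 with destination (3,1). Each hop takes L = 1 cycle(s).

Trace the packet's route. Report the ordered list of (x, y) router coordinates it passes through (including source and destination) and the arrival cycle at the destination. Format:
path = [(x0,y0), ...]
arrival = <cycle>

path = [(1,2), (2,2), (3,2), (3,1)]
arrival = 9

t=6: at (1,2)
t=7: at (2,2) after E
t=8: at (3,2) after E
t=9: at (3,1) after S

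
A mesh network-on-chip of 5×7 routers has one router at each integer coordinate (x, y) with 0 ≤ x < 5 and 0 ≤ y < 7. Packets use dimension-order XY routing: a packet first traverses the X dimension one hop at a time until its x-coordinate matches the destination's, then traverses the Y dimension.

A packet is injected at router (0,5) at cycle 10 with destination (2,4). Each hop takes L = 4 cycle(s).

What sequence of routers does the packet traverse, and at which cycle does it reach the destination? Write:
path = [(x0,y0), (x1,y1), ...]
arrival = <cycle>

#0 — 0,5 | c10
#1 — 1,5 | c14 | E
#2 — 2,5 | c18 | E
#3 — 2,4 | c22 | S

path = [(0,5), (1,5), (2,5), (2,4)]
arrival = 22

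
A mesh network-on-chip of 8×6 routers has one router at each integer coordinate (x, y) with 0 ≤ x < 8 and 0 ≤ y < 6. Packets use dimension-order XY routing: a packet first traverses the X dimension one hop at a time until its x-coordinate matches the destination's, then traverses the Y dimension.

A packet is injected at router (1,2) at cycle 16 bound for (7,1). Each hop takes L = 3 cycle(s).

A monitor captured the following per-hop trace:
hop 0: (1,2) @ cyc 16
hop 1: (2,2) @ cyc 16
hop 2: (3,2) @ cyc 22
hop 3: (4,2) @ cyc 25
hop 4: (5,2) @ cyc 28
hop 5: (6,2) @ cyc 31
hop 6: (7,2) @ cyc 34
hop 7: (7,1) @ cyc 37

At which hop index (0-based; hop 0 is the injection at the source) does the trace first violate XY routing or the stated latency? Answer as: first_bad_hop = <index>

first_bad_hop = 1

[1] (+1,+0) / 0c ⇒ BAD: Δcyc=0≠L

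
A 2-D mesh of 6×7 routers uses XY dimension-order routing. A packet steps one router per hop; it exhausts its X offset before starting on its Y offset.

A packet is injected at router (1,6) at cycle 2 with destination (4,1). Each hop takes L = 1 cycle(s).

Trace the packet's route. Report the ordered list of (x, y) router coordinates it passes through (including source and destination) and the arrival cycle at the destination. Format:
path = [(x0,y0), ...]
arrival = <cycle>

  0. router=(1,6) cycle=2 (inject)
  1. router=(2,6) cycle=3 dir=E
  2. router=(3,6) cycle=4 dir=E
  3. router=(4,6) cycle=5 dir=E
  4. router=(4,5) cycle=6 dir=S
  5. router=(4,4) cycle=7 dir=S
  6. router=(4,3) cycle=8 dir=S
  7. router=(4,2) cycle=9 dir=S
  8. router=(4,1) cycle=10 dir=S

path = [(1,6), (2,6), (3,6), (4,6), (4,5), (4,4), (4,3), (4,2), (4,1)]
arrival = 10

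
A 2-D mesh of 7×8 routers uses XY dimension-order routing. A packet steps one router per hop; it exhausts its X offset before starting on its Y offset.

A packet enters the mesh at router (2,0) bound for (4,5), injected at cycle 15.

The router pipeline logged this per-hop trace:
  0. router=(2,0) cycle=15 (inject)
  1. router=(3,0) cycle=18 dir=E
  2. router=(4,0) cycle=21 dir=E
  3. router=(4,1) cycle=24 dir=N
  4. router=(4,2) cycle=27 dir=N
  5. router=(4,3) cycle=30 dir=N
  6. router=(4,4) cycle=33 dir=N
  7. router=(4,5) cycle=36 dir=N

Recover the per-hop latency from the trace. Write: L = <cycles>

Between hops 0 and 1 the cycle counter advances 18 − 15 = 3.
One hop costs L cycles, so L = 3.

L = 3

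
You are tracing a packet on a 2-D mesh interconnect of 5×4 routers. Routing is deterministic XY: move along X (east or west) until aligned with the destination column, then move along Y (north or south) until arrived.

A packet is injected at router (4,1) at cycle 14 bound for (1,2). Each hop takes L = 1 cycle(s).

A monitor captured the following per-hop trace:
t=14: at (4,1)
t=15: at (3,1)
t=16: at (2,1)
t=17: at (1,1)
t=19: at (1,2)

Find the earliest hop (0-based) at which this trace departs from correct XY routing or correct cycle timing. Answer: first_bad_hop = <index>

check 1→ d=(-1,0) cyc+1: ok
check 2→ d=(-1,0) cyc+1: ok
check 3→ d=(-1,0) cyc+1: ok
check 4→ d=(0,1) cyc+2: BAD: Δcyc=2≠L

first_bad_hop = 4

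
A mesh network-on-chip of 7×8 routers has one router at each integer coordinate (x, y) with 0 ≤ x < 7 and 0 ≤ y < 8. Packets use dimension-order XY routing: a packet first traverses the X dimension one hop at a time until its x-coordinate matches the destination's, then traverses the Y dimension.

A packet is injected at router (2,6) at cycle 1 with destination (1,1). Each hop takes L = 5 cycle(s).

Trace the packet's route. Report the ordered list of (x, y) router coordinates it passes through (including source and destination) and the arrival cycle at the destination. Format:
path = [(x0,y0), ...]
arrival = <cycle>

[0] x=2 y=6 t=1
[1] x=1 y=6 t=6 →W
[2] x=1 y=5 t=11 →S
[3] x=1 y=4 t=16 →S
[4] x=1 y=3 t=21 →S
[5] x=1 y=2 t=26 →S
[6] x=1 y=1 t=31 →S

path = [(2,6), (1,6), (1,5), (1,4), (1,3), (1,2), (1,1)]
arrival = 31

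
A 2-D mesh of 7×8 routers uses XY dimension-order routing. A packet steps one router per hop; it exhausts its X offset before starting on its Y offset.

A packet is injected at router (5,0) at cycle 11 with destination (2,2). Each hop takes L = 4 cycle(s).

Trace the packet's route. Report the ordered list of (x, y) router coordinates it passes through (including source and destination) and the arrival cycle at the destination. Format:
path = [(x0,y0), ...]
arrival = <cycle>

t=11: at (5,0)
t=15: at (4,0) after W
t=19: at (3,0) after W
t=23: at (2,0) after W
t=27: at (2,1) after N
t=31: at (2,2) after N

path = [(5,0), (4,0), (3,0), (2,0), (2,1), (2,2)]
arrival = 31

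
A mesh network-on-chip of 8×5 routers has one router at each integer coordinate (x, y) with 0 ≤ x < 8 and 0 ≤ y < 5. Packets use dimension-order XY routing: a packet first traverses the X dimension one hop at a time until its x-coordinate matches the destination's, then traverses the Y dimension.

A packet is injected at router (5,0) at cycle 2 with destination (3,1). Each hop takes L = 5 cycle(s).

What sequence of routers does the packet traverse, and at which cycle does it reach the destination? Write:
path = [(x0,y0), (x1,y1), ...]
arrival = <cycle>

path = [(5,0), (4,0), (3,0), (3,1)]
arrival = 17

  0. router=(5,0) cycle=2 (inject)
  1. router=(4,0) cycle=7 dir=W
  2. router=(3,0) cycle=12 dir=W
  3. router=(3,1) cycle=17 dir=N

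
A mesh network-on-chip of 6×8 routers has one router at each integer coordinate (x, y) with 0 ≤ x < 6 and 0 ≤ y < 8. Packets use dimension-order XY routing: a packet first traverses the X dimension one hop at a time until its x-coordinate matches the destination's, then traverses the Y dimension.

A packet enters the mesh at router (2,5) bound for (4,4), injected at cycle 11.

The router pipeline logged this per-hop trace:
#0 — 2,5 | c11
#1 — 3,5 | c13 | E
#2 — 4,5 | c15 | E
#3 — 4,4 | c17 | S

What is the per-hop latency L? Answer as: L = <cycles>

From hop 0 (11) to hop 1 (13): +2 cycles.
One hop costs L cycles, so L = 2.

L = 2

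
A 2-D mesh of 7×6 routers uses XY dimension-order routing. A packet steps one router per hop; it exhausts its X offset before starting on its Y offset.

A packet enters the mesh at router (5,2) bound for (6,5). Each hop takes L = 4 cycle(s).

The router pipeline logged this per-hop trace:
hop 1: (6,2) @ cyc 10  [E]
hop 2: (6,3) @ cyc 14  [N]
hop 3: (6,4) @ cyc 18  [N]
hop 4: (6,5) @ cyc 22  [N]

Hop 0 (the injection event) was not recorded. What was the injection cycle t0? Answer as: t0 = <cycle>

t0 = 6

At hop 1 the cycle is 10; in general cyc_k = t0 + kL.
Subtract one hop: t0 = 10 − 4 = 6.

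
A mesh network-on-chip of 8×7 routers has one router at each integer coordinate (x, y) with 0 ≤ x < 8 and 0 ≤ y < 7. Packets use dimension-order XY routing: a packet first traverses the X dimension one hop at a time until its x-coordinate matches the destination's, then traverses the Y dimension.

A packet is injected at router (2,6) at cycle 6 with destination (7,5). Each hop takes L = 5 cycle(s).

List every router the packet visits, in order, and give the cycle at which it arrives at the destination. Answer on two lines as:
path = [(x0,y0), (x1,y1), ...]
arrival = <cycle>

path = [(2,6), (3,6), (4,6), (5,6), (6,6), (7,6), (7,5)]
arrival = 36

#0 — 2,6 | c6
#1 — 3,6 | c11 | E
#2 — 4,6 | c16 | E
#3 — 5,6 | c21 | E
#4 — 6,6 | c26 | E
#5 — 7,6 | c31 | E
#6 — 7,5 | c36 | S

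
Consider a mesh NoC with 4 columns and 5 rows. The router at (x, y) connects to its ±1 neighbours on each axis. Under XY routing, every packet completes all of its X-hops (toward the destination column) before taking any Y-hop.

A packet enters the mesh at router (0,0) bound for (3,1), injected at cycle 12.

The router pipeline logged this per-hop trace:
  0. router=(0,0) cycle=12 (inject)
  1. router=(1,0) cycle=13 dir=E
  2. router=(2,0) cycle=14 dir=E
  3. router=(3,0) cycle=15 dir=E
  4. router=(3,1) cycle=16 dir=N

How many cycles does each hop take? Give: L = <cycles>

cyc[1] − cyc[0] = 13 − 12 = 1.
Each hop adds L, hence L = 1.

L = 1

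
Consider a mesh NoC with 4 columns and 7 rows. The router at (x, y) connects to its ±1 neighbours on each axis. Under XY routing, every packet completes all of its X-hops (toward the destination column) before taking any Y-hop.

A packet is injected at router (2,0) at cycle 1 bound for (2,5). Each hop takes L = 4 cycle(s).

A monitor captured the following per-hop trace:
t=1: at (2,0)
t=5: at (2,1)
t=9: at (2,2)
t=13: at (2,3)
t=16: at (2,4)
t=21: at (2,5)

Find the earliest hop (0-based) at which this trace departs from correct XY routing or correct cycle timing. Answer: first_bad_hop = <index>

hop 1: step (+0,+1), +4 cyc — ok
hop 2: step (+0,+1), +4 cyc — ok
hop 3: step (+0,+1), +4 cyc — ok
hop 4: step (+0,+1), +3 cyc — BAD: Δcyc=3≠L

first_bad_hop = 4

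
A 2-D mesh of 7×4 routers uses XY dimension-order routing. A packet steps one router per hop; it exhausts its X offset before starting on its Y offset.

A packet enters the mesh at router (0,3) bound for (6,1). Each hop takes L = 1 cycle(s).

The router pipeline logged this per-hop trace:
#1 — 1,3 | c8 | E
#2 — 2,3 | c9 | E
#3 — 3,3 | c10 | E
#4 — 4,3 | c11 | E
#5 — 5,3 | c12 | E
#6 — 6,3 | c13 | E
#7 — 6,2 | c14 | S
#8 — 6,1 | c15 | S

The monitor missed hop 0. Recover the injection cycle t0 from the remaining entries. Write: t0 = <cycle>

The first recorded entry is hop 1 at cycle 8.
Subtract one hop: t0 = 8 − 1 = 7.

t0 = 7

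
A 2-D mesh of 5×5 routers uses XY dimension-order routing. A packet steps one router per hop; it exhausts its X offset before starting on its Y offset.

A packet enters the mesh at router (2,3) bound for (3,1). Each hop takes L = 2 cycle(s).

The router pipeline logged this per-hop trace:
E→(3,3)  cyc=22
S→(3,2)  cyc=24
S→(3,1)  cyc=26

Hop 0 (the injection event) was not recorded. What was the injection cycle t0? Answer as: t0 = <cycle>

t0 = 20

Hop 1 reached at cycle 22; hop k is at t0 + k·L.
Subtract one hop: t0 = 22 − 2 = 20.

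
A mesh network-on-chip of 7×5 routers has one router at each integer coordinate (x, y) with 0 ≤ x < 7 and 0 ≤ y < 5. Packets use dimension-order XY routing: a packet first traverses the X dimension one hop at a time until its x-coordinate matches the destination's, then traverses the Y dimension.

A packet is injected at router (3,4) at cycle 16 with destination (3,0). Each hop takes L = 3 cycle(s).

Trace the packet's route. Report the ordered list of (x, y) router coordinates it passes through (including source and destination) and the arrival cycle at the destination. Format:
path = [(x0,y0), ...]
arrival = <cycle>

  0. router=(3,4) cycle=16 (inject)
  1. router=(3,3) cycle=19 dir=S
  2. router=(3,2) cycle=22 dir=S
  3. router=(3,1) cycle=25 dir=S
  4. router=(3,0) cycle=28 dir=S

path = [(3,4), (3,3), (3,2), (3,1), (3,0)]
arrival = 28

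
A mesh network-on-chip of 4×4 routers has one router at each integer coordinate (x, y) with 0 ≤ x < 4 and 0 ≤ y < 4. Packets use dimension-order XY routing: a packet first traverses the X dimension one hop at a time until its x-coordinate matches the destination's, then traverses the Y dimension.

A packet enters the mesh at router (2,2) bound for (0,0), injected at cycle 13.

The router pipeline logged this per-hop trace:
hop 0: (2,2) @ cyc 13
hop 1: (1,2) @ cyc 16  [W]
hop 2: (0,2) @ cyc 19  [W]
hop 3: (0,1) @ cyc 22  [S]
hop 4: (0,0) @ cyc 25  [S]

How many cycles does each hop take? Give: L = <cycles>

L = 3

Δcyc across hop 0→1: 16 − 13 = 3.
One hop costs L cycles, so L = 3.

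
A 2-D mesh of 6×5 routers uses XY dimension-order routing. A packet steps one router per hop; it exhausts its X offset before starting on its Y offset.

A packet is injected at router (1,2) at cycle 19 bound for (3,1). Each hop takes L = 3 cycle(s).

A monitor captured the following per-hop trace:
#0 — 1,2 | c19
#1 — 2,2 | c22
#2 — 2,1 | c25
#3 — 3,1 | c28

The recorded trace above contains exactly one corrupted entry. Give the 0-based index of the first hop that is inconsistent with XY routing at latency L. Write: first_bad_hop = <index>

first_bad_hop = 2

[1] (+1,+0) / 3c ⇒ ok
[2] (+0,-1) / 3c ⇒ BAD: Y-move but x=2≠3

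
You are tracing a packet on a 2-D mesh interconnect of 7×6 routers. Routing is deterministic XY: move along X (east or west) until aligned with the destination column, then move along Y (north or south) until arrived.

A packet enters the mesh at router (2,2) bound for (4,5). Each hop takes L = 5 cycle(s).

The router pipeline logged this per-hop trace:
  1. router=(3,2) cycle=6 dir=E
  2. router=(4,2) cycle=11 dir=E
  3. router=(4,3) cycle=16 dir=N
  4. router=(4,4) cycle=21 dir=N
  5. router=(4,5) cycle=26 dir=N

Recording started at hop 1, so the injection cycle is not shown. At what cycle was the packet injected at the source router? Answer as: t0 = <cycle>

Hop 1 reached at cycle 6; hop k is at t0 + k·L.
Subtract one hop: t0 = 6 − 5 = 1.

t0 = 1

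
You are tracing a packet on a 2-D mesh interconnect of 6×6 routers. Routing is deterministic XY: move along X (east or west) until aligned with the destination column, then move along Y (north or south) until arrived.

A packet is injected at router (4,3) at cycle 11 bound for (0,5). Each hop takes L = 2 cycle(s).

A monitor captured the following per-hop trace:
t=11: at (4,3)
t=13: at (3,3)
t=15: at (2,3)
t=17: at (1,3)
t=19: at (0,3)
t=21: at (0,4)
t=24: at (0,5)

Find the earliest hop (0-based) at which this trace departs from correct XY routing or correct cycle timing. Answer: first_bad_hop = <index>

first_bad_hop = 6

[1] (-1,+0) / 2c ⇒ ok
[2] (-1,+0) / 2c ⇒ ok
[3] (-1,+0) / 2c ⇒ ok
[4] (-1,+0) / 2c ⇒ ok
[5] (+0,+1) / 2c ⇒ ok
[6] (+0,+1) / 3c ⇒ BAD: Δcyc=3≠L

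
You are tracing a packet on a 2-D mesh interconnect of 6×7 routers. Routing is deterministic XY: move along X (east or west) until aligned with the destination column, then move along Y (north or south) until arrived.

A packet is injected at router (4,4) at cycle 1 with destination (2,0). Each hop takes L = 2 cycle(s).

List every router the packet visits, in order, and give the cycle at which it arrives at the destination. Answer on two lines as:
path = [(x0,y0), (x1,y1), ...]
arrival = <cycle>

#0 — 4,4 | c1
#1 — 3,4 | c3 | W
#2 — 2,4 | c5 | W
#3 — 2,3 | c7 | S
#4 — 2,2 | c9 | S
#5 — 2,1 | c11 | S
#6 — 2,0 | c13 | S

path = [(4,4), (3,4), (2,4), (2,3), (2,2), (2,1), (2,0)]
arrival = 13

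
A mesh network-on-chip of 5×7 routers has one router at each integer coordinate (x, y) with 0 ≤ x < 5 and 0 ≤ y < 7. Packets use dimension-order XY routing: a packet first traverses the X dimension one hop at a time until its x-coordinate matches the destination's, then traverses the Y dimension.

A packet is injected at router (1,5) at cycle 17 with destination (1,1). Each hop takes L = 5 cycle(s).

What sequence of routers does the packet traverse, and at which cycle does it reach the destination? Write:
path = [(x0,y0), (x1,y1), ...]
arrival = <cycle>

path = [(1,5), (1,4), (1,3), (1,2), (1,1)]
arrival = 37

hop 0: (1,5) @ cyc 17
hop 1: (1,4) @ cyc 22  [S]
hop 2: (1,3) @ cyc 27  [S]
hop 3: (1,2) @ cyc 32  [S]
hop 4: (1,1) @ cyc 37  [S]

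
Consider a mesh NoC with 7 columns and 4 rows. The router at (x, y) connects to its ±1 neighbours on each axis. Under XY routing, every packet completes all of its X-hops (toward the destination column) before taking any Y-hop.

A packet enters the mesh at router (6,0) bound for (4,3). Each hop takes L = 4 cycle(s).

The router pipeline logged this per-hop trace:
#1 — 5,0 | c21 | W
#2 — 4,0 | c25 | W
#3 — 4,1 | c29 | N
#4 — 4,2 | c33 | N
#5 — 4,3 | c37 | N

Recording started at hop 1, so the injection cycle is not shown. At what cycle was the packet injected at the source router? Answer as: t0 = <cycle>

t0 = 17

cyc[1] = 21 and cyc[k] = t0 + k·L for every k.
So t0 = 21 − 1·4 = 17.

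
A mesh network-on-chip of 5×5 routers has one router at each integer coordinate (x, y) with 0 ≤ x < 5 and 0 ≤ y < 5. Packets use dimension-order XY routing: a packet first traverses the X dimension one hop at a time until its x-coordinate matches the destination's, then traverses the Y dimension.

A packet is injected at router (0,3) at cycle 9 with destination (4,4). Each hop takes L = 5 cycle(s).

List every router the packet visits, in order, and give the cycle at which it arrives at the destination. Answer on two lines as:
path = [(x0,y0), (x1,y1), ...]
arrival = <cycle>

hop 0: (0,3) @ cyc 9
hop 1: (1,3) @ cyc 14  [E]
hop 2: (2,3) @ cyc 19  [E]
hop 3: (3,3) @ cyc 24  [E]
hop 4: (4,3) @ cyc 29  [E]
hop 5: (4,4) @ cyc 34  [N]

path = [(0,3), (1,3), (2,3), (3,3), (4,3), (4,4)]
arrival = 34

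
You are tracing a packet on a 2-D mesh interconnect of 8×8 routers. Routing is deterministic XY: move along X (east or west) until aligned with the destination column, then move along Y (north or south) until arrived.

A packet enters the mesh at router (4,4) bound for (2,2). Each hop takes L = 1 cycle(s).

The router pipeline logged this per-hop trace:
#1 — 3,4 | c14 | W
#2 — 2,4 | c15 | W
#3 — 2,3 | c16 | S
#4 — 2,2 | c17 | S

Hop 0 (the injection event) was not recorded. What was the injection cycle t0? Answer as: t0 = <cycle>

The first recorded entry is hop 1 at cycle 14.
t0 = cyc[1] − L = 14 − 1 = 13.

t0 = 13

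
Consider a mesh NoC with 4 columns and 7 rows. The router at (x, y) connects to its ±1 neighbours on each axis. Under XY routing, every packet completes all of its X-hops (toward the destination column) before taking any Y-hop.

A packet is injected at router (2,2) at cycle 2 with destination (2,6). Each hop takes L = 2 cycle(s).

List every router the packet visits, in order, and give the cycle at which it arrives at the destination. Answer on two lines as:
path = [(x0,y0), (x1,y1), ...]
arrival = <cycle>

t=2: at (2,2)
t=4: at (2,3) after N
t=6: at (2,4) after N
t=8: at (2,5) after N
t=10: at (2,6) after N

path = [(2,2), (2,3), (2,4), (2,5), (2,6)]
arrival = 10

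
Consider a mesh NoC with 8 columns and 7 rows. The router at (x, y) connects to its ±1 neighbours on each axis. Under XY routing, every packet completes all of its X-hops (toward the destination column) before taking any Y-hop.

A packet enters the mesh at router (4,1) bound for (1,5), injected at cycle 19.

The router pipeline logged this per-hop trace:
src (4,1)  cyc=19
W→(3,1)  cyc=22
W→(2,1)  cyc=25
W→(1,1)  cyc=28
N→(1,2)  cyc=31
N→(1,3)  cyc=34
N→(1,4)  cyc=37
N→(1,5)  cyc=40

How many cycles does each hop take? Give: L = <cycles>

cyc[1] − cyc[0] = 22 − 19 = 3.
Each hop adds L, hence L = 3.

L = 3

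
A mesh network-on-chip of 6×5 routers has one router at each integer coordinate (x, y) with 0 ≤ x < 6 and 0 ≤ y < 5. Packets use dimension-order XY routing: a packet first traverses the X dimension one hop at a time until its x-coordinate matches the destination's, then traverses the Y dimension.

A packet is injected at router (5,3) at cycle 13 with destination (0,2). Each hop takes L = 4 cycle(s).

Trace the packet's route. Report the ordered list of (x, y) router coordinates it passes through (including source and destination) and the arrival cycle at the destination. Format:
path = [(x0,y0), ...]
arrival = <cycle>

[0] x=5 y=3 t=13
[1] x=4 y=3 t=17 →W
[2] x=3 y=3 t=21 →W
[3] x=2 y=3 t=25 →W
[4] x=1 y=3 t=29 →W
[5] x=0 y=3 t=33 →W
[6] x=0 y=2 t=37 →S

path = [(5,3), (4,3), (3,3), (2,3), (1,3), (0,3), (0,2)]
arrival = 37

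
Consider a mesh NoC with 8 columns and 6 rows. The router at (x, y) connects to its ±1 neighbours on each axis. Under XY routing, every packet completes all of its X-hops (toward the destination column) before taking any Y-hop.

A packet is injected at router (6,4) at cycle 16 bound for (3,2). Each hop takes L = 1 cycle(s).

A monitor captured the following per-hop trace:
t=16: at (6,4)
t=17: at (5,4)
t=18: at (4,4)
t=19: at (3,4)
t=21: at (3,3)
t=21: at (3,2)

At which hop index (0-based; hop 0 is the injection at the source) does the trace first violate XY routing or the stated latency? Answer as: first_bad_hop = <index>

[1] (-1,+0) / 1c ⇒ ok
[2] (-1,+0) / 1c ⇒ ok
[3] (-1,+0) / 1c ⇒ ok
[4] (+0,-1) / 2c ⇒ BAD: Δcyc=2≠L

first_bad_hop = 4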